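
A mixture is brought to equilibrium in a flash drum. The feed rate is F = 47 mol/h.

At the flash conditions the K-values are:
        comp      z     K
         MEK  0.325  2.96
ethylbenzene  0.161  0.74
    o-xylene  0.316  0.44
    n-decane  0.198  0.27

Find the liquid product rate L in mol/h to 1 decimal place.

Let ψ = V/F and solve Σ zᵢ(Kᵢ−1)/(1+ψ(Kᵢ−1)) = 0.
g(0) = ΣzᵢKᵢ − 1 = 0.274 and g(1) = 1 − Σzᵢ/Kᵢ = -0.779, so a root lies in (0, 1).
Iterate (Newton) starting at ψ = 0.68:
  ψ = 0.680: g = -0.3506, g' = -0.920 → ψ = 0.299
  ψ = 0.299: g = -0.0411, g' = -0.825 → ψ = 0.249
  ψ = 0.249: g = 0.0010, g' = -0.868 → ψ = 0.250
Converged at ψ = 0.250.
Then V = ψ·F = 0.2502·47 = 11.8 mol/h and L = F − V = 35.2 mol/h.

L = 35.2 mol/h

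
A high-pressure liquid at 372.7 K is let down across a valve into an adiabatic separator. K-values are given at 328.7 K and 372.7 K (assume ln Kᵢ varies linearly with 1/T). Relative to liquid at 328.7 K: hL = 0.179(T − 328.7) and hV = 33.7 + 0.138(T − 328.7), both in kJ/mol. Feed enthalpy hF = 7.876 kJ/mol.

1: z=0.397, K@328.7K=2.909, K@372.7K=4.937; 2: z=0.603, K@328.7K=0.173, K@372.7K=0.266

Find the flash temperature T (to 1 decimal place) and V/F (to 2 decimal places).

Adiabatic flash: solve Rachford–Rice at each trial T, then check hF = ψ·hV(T) + (1−ψ)·hL(T).
  T = 328.7 K: K = (2.909, 0.173), RR gives ψ = 0.164, H_out = 5.533 kJ/mol
  T = 372.7 K: K = (4.937, 0.266), RR gives ψ = 0.388, H_out = 20.242 kJ/mol
  T = 350.7 K: K = (3.853, 0.217), RR gives ψ = 0.296, H_out = 13.645 kJ/mol
  T = 339.7 K: K = (3.363, 0.195), RR gives ψ = 0.238, H_out = 9.876 kJ/mol
  T = 334.2 K: K = (3.132, 0.184), RR gives ψ = 0.203, H_out = 7.795 kJ/mol
  T = 336.9 K: K = (3.244, 0.189), RR gives ψ = 0.221, H_out = 8.836 kJ/mol
  T = 335.5 K: K = (3.186, 0.186), RR gives ψ = 0.212, H_out = 8.301 kJ/mol
Linear interpolation between T = 334.2 (H_out = 7.795) and T = 335.5 (H_out = 8.301) on hF = 7.876 gives T ≈ 334.4 K, at which ψ = 0.20.

T = 334.4 K, V/F = 0.20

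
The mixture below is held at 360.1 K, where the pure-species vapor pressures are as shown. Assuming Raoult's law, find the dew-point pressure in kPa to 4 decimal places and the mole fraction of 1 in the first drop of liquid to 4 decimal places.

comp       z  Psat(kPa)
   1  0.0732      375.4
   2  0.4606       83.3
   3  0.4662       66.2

Pdew = 78.3288 kPa, x_1 = 0.0153

At the dew point ψ → 1, so Σzᵢ/Kᵢ = 1 with Kᵢ = Pᵢˢᵃᵗ/P ⇒ 1/P = Σzᵢ/Pᵢˢᵃᵗ.
1/P = 0.0732/375.4 + 0.4606/83.3 + 0.4662/66.2 = 0.0127667 ⇒ P = 78.3288 kPa
xᵢ = zᵢP/Pᵢˢᵃᵗ ⇒ x_1 = 0.0732·78.3288/375.4 = 0.0153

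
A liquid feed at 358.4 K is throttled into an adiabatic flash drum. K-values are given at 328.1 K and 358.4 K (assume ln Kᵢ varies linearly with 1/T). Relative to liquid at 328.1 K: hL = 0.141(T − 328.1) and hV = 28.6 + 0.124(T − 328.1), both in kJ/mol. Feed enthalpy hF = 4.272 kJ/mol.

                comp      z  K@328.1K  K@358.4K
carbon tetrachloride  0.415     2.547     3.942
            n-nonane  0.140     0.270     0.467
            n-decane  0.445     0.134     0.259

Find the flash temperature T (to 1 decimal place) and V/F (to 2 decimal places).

Adiabatic flash: solve Rachford–Rice at each trial T, then check hF = ψ·hV(T) + (1−ψ)·hL(T).
  T = 328.1 K: K = (2.547, 0.270, 0.134), RR gives ψ = 0.120, H_out = 3.418 kJ/mol
  T = 358.4 K: K = (3.942, 0.467, 0.259), RR gives ψ = 0.398, H_out = 15.451 kJ/mol
  T = 343.2 K: K = (3.197, 0.359, 0.189), RR gives ψ = 0.271, H_out = 9.815 kJ/mol
  T = 335.6 K: K = (2.859, 0.312, 0.159), RR gives ψ = 0.201, H_out = 6.775 kJ/mol
  T = 331.9 K: K = (2.702, 0.291, 0.147), RR gives ψ = 0.163, H_out = 5.177 kJ/mol
  T = 330.0 K: K = (2.624, 0.280, 0.140), RR gives ψ = 0.142, H_out = 4.314 kJ/mol
Linear interpolation between T = 328.1 (H_out = 3.418) and T = 330.0 (H_out = 4.314) on hF = 4.272 gives T ≈ 329.9 K, at which ψ = 0.14.

T = 329.9 K, V/F = 0.14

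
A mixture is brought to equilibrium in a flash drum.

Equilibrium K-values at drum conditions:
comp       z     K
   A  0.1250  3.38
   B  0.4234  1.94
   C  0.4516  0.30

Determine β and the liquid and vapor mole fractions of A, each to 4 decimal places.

Let β = V/F and solve Σ zᵢ(Kᵢ−1)/(1+β(Kᵢ−1)) = 0.
Feasibility: ΣzᵢKᵢ = 1.3794, Σzᵢ/Kᵢ = 1.7606 — both > 1, two phases present.
Iterate (Newton) starting at β = 0.55:
  β = 0.5500: g = -0.12282, g' = -0.8804 → β = 0.4105
  β = 0.4105: g = -0.00593, g' = -0.8117 → β = 0.4032
Converged at β = 0.4032.
Compositions from xᵢ = zᵢ/(1+β(Kᵢ−1)), yᵢ = Kᵢxᵢ:
  A: x = 0.0638, y = 0.2156
  B: x = 0.3070, y = 0.5956
  C: x = 0.6292, y = 0.1888

β = 0.4032, x_A = 0.0638, y_A = 0.2156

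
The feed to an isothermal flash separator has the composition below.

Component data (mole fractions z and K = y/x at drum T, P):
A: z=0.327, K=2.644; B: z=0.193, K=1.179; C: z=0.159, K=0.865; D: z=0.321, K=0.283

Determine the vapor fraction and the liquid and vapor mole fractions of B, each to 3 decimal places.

ψ = 0.417, x_B = 0.180, y_B = 0.212

Newton–Raphson from ψ = 0.5:
  ψ = 0.500: g = -0.0550, g' = -0.676 → ψ = 0.419
  ψ = 0.419: g = -0.0010, g' = -0.656 → ψ = 0.417
Converged at ψ = 0.417.
Compositions from xᵢ = zᵢ/(1+ψ(Kᵢ−1)), yᵢ = Kᵢxᵢ:
  A: x = 0.194, y = 0.513
  B: x = 0.180, y = 0.212
  C: x = 0.168, y = 0.146
  D: x = 0.458, y = 0.130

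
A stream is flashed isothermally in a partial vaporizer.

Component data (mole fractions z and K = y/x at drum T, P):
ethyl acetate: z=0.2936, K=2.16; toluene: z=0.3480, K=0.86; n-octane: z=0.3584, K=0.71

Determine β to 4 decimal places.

β = 0.7202

Let β = V/F and solve Σ zᵢ(Kᵢ−1)/(1+β(Kᵢ−1)) = 0.
g(0) = ΣzᵢKᵢ − 1 = 0.1879 and g(1) = 1 − Σzᵢ/Kᵢ = -0.0454, so a root lies in (0, 1).
Iterate (Newton) starting at β = 0.5:
  β = 0.5000: g = 0.04160, g' = -0.2074 → β = 0.7006
  β = 0.7006: g = 0.00342, g' = -0.1761 → β = 0.7201
  β = 0.7201: g = 0.00002, g' = -0.1739 → β = 0.7202
Converged at β = 0.7202.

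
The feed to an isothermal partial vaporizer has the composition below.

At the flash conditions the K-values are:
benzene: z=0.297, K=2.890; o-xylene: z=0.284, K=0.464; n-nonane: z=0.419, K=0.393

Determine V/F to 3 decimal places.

V/F = 0.141

Newton–Raphson from V/F = 0.36:
  V/F = 0.360: g = -0.1800, g' = -0.754 → V/F = 0.121
  V/F = 0.121: g = 0.0194, g' = -0.976 → V/F = 0.141
Converged at V/F = 0.141.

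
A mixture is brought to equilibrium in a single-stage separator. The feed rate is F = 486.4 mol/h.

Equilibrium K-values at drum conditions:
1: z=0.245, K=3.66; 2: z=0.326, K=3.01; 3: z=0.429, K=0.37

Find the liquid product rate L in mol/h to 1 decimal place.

Rachford–Rice: g(V/F) = Σ zᵢ(Kᵢ−1)/(1+V/F(Kᵢ−1)) = 0.
Check two-phase: ΣzᵢKᵢ = 2.037 > 1 and Σzᵢ/Kᵢ = 1.335 > 1, so g(0) = 1.037 > 0 and g(1) = -0.335 < 0.
Newton iteration, V/F⁰ = 0.33:
  V/F = 0.330: g = 0.3998, g' = -1.239 → V/F = 0.653
  V/F = 0.653: g = 0.0626, g' = -0.969 → V/F = 0.717
Converged at V/F = 0.717.
Then V = V/F·F = 0.7167·486.4 = 348.6 mol/h and L = F − V = 137.8 mol/h.

L = 137.8 mol/h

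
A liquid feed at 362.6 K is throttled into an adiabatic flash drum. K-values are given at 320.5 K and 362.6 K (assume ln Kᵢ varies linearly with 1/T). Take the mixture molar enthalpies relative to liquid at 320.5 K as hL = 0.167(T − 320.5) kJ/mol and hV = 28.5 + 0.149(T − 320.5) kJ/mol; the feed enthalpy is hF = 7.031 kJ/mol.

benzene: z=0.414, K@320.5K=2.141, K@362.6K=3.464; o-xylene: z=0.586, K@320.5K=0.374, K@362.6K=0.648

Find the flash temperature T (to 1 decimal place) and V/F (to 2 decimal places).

Adiabatic flash: solve Rachford–Rice at each trial T, then check hF = ψ·hV(T) + (1−ψ)·hL(T).
  T = 320.5 K: K = (2.141, 0.374), RR gives ψ = 0.148, H_out = 4.211 kJ/mol
  T = 362.6 K: K = (3.464, 0.648), RR gives ψ = 0.938, H_out = 33.062 kJ/mol
  T = 341.6 K: K = (2.766, 0.501), RR gives ψ = 0.498, H_out = 17.522 kJ/mol
  T = 331.1 K: K = (2.445, 0.435), RR gives ψ = 0.327, H_out = 11.039 kJ/mol
  T = 325.8 K: K = (2.290, 0.404), RR gives ψ = 0.240, H_out = 7.714 kJ/mol
  T = 323.1 K: K = (2.214, 0.389), RR gives ψ = 0.194, H_out = 5.959 kJ/mol
  T = 324.5 K: K = (2.253, 0.396), RR gives ψ = 0.218, H_out = 6.876 kJ/mol
Linear interpolation between T = 324.5 (H_out = 6.876) and T = 325.8 (H_out = 7.714) on hF = 7.031 gives T ≈ 324.7 K, at which ψ = 0.22.

T = 324.7 K, V/F = 0.22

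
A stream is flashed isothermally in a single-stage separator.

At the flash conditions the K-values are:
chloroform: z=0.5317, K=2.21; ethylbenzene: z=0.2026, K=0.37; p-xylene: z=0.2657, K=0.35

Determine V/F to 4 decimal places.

Material balance + equilibrium reduce to Σ zᵢ(Kᵢ−1)/(1+V/F(Kᵢ−1)) = 0.
Feasibility: ΣzᵢKᵢ = 1.3430, Σzᵢ/Kᵢ = 1.5473 — both > 1, two phases present.
Iterate (Newton) starting at V/F = 0.31:
  V/F = 0.3100: g = 0.09296, g' = -0.7119 → V/F = 0.4406
  V/F = 0.4406: g = 0.00096, g' = -0.7057 → V/F = 0.4419
Converged at V/F = 0.4419.

V/F = 0.4419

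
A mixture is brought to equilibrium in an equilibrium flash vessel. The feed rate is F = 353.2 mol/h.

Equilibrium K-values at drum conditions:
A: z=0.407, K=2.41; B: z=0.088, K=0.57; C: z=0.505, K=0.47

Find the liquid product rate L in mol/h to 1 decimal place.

L = 223.0 mol/h

Let ψ = V/F and solve Σ zᵢ(Kᵢ−1)/(1+ψ(Kᵢ−1)) = 0.
g(0) = ΣzᵢKᵢ − 1 = 0.268 and g(1) = 1 − Σzᵢ/Kᵢ = -0.398, so a root lies in (0, 1).
Newton–Raphson from ψ = 0.5:
  ψ = 0.500: g = -0.0758, g' = -0.567 → ψ = 0.366
  ψ = 0.366: g = 0.0013, g' = -0.593 → ψ = 0.369
Converged at ψ = 0.369.
Then V = ψ·F = 0.3686·353.2 = 130.2 mol/h and L = F − V = 223.0 mol/h.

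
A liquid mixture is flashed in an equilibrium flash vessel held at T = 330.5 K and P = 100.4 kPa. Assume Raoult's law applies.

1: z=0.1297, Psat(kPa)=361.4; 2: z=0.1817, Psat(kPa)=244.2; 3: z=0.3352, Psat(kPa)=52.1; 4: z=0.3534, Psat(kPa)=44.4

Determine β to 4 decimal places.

Raoult's law: Kᵢ = Pᵢˢᵃᵗ/P = Pᵢˢᵃᵗ/100.4.
  K_1 = 361.4/100.4 = 3.599602, K_2 = 244.2/100.4 = 2.432271, K_3 = 52.1/100.4 = 0.518924, K_4 = 44.4/100.4 = 0.442231
Rachford–Rice: g(β) = Σ zᵢ(Kᵢ−1)/(1+β(Kᵢ−1)) = 0.
Feasibility: ΣzᵢKᵢ = 1.2390, Σzᵢ/Kᵢ = 1.5558 — both > 1, two phases present.
Iterate (Newton) starting at β = 0.38:
  β = 0.3800: g = -0.10932, g' = -0.6713 → β = 0.2172
  β = 0.2172: g = 0.00967, g' = -0.8140 → β = 0.2290
  β = 0.2290: g = 0.00010, g' = -0.7982 → β = 0.2291
Converged at β = 0.2291.

β = 0.2291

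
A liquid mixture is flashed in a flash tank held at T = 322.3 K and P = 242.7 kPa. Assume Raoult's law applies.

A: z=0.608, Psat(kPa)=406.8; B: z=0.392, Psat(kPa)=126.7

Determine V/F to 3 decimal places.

Raoult's law: Kᵢ = Pᵢˢᵃᵗ/P = Pᵢˢᵃᵗ/242.7.
  K_A = 406.8/242.7 = 1.67614, K_B = 126.7/242.7 = 0.52204
Rachford–Rice: g(V/F) = Σ zᵢ(Kᵢ−1)/(1+V/F(Kᵢ−1)) = 0.
g(0) = ΣzᵢKᵢ − 1 = 0.224 and g(1) = 1 − Σzᵢ/Kᵢ = -0.114, so a root lies in (0, 1).
Newton iteration, V/F⁰ = 0.58:
  V/F = 0.580: g = 0.0361, g' = -0.315 → V/F = 0.695
  V/F = 0.695: g = -0.0007, g' = -0.329 → V/F = 0.692
Converged at V/F = 0.692.

V/F = 0.692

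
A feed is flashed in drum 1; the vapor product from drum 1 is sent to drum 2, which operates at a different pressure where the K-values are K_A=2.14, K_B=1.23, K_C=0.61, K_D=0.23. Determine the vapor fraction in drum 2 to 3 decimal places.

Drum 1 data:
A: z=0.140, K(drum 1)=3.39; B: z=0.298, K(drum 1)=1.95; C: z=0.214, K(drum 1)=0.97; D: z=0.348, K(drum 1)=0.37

V/F (drum 2) = 0.235

Drum 1:
Rachford–Rice: g(ψ₁) = Σ zᵢ(Kᵢ−1)/(1+ψ₁(Kᵢ−1)) = 0.
Check two-phase: ΣzᵢKᵢ = 1.392 > 1 and Σzᵢ/Kᵢ = 1.355 > 1, so g(0) = 0.392 > 0 and g(1) = -0.355 < 0.
Newton iteration, ψ₁⁰ = 0.5:
  ψ₁ = 0.500: g = 0.0178, g' = -0.584 → ψ₁ = 0.530
Converged at ψ₁ = 0.530.
Drum-1 compositions:
  A: x = 0.062, y = 0.209
  B: x = 0.198, y = 0.386
  C: x = 0.217, y = 0.211
  D: x = 0.523, y = 0.193
Drum-2 feed = drum-1 vapor: z₂ = (0.2093, 0.3864, 0.2109, 0.1934).
Drum 2:
Iterate (Newton) starting at ψ₂ = 0.5:
  ψ₂ = 0.500: g = -0.1126, g' = -0.479 → ψ₂ = 0.265
  ψ₂ = 0.265: g = -0.0118, g' = -0.399 → ψ₂ = 0.235
Converged at ψ₂ = 0.235.
  A: x = 0.165, y = 0.353
  B: x = 0.367, y = 0.451
  C: x = 0.232, y = 0.142
  D: x = 0.236, y = 0.054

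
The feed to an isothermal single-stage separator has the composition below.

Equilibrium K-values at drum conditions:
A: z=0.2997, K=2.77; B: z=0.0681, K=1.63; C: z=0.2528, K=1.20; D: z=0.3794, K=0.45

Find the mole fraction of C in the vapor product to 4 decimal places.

Iterate (Newton) starting at ψ = 0.48:
  ψ = 0.4800: g = 0.08236, g' = -0.5107 → ψ = 0.6413
  ψ = 0.6413: g = 0.00146, g' = -0.5015 → ψ = 0.6442
Converged at ψ = 0.6442.
Compositions from xᵢ = zᵢ/(1+ψ(Kᵢ−1)), yᵢ = Kᵢxᵢ:
  A: x = 0.1400, y = 0.3879
  B: x = 0.0484, y = 0.0790
  C: x = 0.2239, y = 0.2687
  D: x = 0.5876, y = 0.2644

y_C = 0.2687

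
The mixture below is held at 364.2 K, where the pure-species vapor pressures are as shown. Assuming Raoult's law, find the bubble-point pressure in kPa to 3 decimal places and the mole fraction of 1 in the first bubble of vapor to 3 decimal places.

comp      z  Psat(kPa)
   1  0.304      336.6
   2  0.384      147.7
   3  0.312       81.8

At the bubble point ψ → 0, so ΣzᵢKᵢ = 1 with Kᵢ = Pᵢˢᵃᵗ/P ⇒ P = ΣzᵢPᵢˢᵃᵗ.
P = 0.304·336.6 + 0.384·147.7 + 0.312·81.8 = 184.565 kPa
yᵢ = zᵢPᵢˢᵃᵗ/P ⇒ y_1 = 0.304·336.6/184.565 = 0.554

Pbub = 184.565 kPa, y_1 = 0.554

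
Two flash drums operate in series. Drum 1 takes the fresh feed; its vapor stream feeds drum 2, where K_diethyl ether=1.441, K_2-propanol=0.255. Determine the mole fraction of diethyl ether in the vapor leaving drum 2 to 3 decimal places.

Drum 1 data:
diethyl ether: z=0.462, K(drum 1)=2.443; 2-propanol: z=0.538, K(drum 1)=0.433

y_diethyl ether (drum 2) = 0.905

Drum 1:
Let ψ₁ = V/F and solve Σ zᵢ(Kᵢ−1)/(1+ψ₁(Kᵢ−1)) = 0.
g(0) = ΣzᵢKᵢ − 1 = 0.362 and g(1) = 1 − Σzᵢ/Kᵢ = -0.432, so a root lies in (0, 1).
Newton iteration, ψ₁⁰ = 0.5:
  ψ₁ = 0.500: g = -0.0385, g' = -0.662 → ψ₁ = 0.442
Converged at ψ₁ = 0.442.
Drum-1 compositions:
  diethyl ether: x = 0.282, y = 0.689
  2-propanol: x = 0.718, y = 0.311
Drum-2 feed = drum-1 vapor: z₂ = (0.6891, 0.3109).
Drum 2:
Rachford–Rice: g(ψ₂) = Σ zᵢ(Kᵢ−1)/(1+ψ₂(Kᵢ−1)) = 0.
g(0) = ΣzᵢKᵢ − 1 = 0.072 and g(1) = 1 − Σzᵢ/Kᵢ = -0.697, so a root lies in (0, 1).
Binary case is linear: z₁(K₁−1)(1+ψ₂(K₂−1)) + z₂(K₂−1)(1+ψ₂(K₁−1)) = 0
⇒ ψ₂ = [z₁(K₁−1)+z₂(K₂−1)] / [−(K₁−1)(K₂−1)] = 0.0723/0.3285 = 0.220
  diethyl ether: x = 0.628, y = 0.905
  2-propanol: x = 0.372, y = 0.095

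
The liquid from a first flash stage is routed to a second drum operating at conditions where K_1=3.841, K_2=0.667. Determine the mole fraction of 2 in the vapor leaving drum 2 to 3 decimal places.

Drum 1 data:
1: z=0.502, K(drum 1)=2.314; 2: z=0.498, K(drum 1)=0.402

Drum 1:
Material balance + equilibrium reduce to Σ zᵢ(Kᵢ−1)/(1+ψ₁(Kᵢ−1)) = 0.
Check two-phase: ΣzᵢKᵢ = 1.362 > 1 and Σzᵢ/Kᵢ = 1.456 > 1, so g(0) = 0.362 > 0 and g(1) = -0.456 < 0.
Newton–Raphson from ψ₁ = 0.5:
  ψ₁ = 0.500: g = -0.0267, g' = -0.678 → ψ₁ = 0.461
  ψ₁ = 0.461: g = -0.0001, g' = -0.676 → ψ₁ = 0.460
Converged at ψ₁ = 0.460.
Drum-1 compositions:
  1: x = 0.313, y = 0.724
  2: x = 0.687, y = 0.276
Drum-2 feed = drum-1 liquid: z₂ = (0.3128, 0.6872).
Drum 2:
Rachford–Rice: g(ψ₂) = Σ zᵢ(Kᵢ−1)/(1+ψ₂(Kᵢ−1)) = 0.
g(0) = ΣzᵢKᵢ − 1 = 0.660 and g(1) = 1 − Σzᵢ/Kᵢ = -0.112, so a root lies in (0, 1).
Binary case is linear: z₁(K₁−1)(1+ψ₂(K₂−1)) + z₂(K₂−1)(1+ψ₂(K₁−1)) = 0
⇒ ψ₂ = [z₁(K₁−1)+z₂(K₂−1)] / [−(K₁−1)(K₂−1)] = 0.6597/0.9461 = 0.697
  1: x = 0.105, y = 0.403
  2: x = 0.895, y = 0.597

y_2 (drum 2) = 0.597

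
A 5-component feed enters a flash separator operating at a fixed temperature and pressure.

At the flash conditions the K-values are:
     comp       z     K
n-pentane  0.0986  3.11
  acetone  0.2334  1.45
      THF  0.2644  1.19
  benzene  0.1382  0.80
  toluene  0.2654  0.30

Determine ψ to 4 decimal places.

Let ψ = V/F and solve Σ zᵢ(Kᵢ−1)/(1+ψ(Kᵢ−1)) = 0.
Check two-phase: ΣzᵢKᵢ = 1.1499 > 1 and Σzᵢ/Kᵢ = 1.4723 > 1, so g(0) = 0.1499 > 0 and g(1) = -0.4723 < 0.
Newton iteration, ψ⁰ = 0.5:
  ψ = 0.5000: g = -0.08367, g' = -0.4580 → ψ = 0.3173
  ψ = 0.3173: g = -0.00445, g' = -0.4234 → ψ = 0.3068
Converged at ψ = 0.3068.

ψ = 0.3068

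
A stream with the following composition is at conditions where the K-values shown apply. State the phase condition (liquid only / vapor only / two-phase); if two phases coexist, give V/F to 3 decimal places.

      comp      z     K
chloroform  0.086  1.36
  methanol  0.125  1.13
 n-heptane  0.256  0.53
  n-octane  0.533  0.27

liquid only

ΣzᵢKᵢ = 0.538; Σzᵢ/Kᵢ = 2.631.
Since ΣzᵢKᵢ < 1 the mixture is below its bubble point — single liquid phase.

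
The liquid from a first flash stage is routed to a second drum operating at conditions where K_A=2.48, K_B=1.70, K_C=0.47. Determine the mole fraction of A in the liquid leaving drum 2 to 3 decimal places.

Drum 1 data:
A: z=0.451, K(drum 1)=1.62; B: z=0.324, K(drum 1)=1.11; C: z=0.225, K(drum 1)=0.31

Drum 1:
Rachford–Rice: g(ψ₁) = Σ zᵢ(Kᵢ−1)/(1+ψ₁(Kᵢ−1)) = 0.
Check two-phase: ΣzᵢKᵢ = 1.160 > 1 and Σzᵢ/Kᵢ = 1.296 > 1, so g(0) = 0.160 > 0 and g(1) = -0.296 < 0.
Newton–Raphson from ψ₁ = 0.5:
  ψ₁ = 0.500: g = 0.0102, g' = -0.354 → ψ₁ = 0.529
  ψ₁ = 0.529: g = -0.0002, g' = -0.367 → ψ₁ = 0.528
Converged at ψ₁ = 0.528.
Drum-1 compositions:
  A: x = 0.340, y = 0.550
  B: x = 0.306, y = 0.340
  C: x = 0.354, y = 0.110
Drum-2 feed = drum-1 liquid: z₂ = (0.3397, 0.3062, 0.3541).
Drum 2:
Material balance + equilibrium reduce to Σ zᵢ(Kᵢ−1)/(1+ψ₂(Kᵢ−1)) = 0.
g(0) = ΣzᵢKᵢ − 1 = 0.529 and g(1) = 1 − Σzᵢ/Kᵢ = -0.070, so a root lies in (0, 1).
Iterate (Newton) starting at ψ₂ = 0.32:
  ψ₂ = 0.320: g = 0.2903, g' = -0.587 → ψ₂ = 0.815
  ψ₂ = 0.815: g = 0.0343, g' = -0.522 → ψ₂ = 0.880
  ψ₂ = 0.880: g = -0.0008, g' = -0.547 → ψ₂ = 0.879
Converged at ψ₂ = 0.879.
  A: x = 0.148, y = 0.366
  B: x = 0.190, y = 0.322
  C: x = 0.663, y = 0.311

x_A (drum 2) = 0.148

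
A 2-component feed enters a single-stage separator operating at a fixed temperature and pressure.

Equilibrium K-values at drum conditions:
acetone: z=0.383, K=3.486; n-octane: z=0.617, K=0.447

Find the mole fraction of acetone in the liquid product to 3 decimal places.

Binary case is linear: z₁(K₁−1)(1+ψ(K₂−1)) + z₂(K₂−1)(1+ψ(K₁−1)) = 0
⇒ ψ = [z₁(K₁−1)+z₂(K₂−1)] / [−(K₁−1)(K₂−1)] = 0.6109/1.3748 = 0.444
Compositions from xᵢ = zᵢ/(1+ψ(Kᵢ−1)), yᵢ = Kᵢxᵢ:
  acetone: x = 0.182, y = 0.634
  n-octane: x = 0.818, y = 0.366

x_acetone = 0.182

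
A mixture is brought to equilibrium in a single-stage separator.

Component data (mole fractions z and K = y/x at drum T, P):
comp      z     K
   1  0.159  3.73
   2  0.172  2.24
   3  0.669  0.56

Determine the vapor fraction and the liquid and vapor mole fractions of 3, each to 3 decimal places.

Newton iteration, ψ⁰ = 0.5:
  ψ = 0.500: g = -0.0622, g' = -0.526 → ψ = 0.382
  ψ = 0.382: g = 0.0036, g' = -0.593 → ψ = 0.388
Converged at ψ = 0.388.
Compositions from xᵢ = zᵢ/(1+ψ(Kᵢ−1)), yᵢ = Kᵢxᵢ:
  1: x = 0.077, y = 0.288
  2: x = 0.116, y = 0.260
  3: x = 0.807, y = 0.452

ψ = 0.388, x_3 = 0.807, y_3 = 0.452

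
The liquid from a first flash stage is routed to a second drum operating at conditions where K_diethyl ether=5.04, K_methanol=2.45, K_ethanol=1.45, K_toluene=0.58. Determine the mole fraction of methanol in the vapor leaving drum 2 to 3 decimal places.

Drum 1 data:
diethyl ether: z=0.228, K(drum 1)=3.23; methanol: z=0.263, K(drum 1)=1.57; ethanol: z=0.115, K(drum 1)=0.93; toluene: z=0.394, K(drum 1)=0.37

y_methanol (drum 2) = 0.264

Drum 1:
Iterate (Newton) starting at ψ₁ = 0.5:
  ψ₁ = 0.500: g = -0.0136, g' = -0.639 → ψ₁ = 0.479
Converged at ψ₁ = 0.479.
Drum-1 compositions:
  diethyl ether: x = 0.110, y = 0.356
  methanol: x = 0.207, y = 0.324
  ethanol: x = 0.119, y = 0.111
  toluene: x = 0.564, y = 0.209
Drum-2 feed = drum-1 liquid: z₂ = (0.1103, 0.2066, 0.1190, 0.5641).
Drum 2:
Material balance + equilibrium reduce to Σ zᵢ(Kᵢ−1)/(1+ψ₂(Kᵢ−1)) = 0.
Check two-phase: ΣzᵢKᵢ = 1.562 > 1 and Σzᵢ/Kᵢ = 1.161 > 1, so g(0) = 0.562 > 0 and g(1) = -0.161 < 0.
Newton–Raphson from ψ₂ = 0.47:
  ψ₂ = 0.470: g = 0.0809, g' = -0.539 → ψ₂ = 0.620
  ψ₂ = 0.620: g = 0.0064, g' = -0.464 → ψ₂ = 0.634
Converged at ψ₂ = 0.634.
  diethyl ether: x = 0.031, y = 0.156
  methanol: x = 0.108, y = 0.264
  ethanol: x = 0.093, y = 0.134
  toluene: x = 0.769, y = 0.446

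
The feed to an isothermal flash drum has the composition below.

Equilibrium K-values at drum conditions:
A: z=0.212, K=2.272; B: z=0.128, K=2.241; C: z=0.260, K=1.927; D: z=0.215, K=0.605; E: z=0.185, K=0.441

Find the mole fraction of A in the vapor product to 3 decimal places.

Rachford–Rice: g(V/F) = Σ zᵢ(Kᵢ−1)/(1+V/F(Kᵢ−1)) = 0.
Check two-phase: ΣzᵢKᵢ = 1.481 > 1 and Σzᵢ/Kᵢ = 1.060 > 1, so g(0) = 0.481 > 0 and g(1) = -0.060 < 0.
Iterate (Newton) starting at V/F = 0.5:
  V/F = 0.500: g = 0.1782, g' = -0.471 → V/F = 0.878
  V/F = 0.878: g = 0.0030, g' = -0.491 → V/F = 0.884
Converged at V/F = 0.884.
Compositions from xᵢ = zᵢ/(1+V/F(Kᵢ−1)), yᵢ = Kᵢxᵢ:
  A: x = 0.100, y = 0.227
  B: x = 0.061, y = 0.137
  C: x = 0.143, y = 0.275
  D: x = 0.330, y = 0.200
  E: x = 0.366, y = 0.161

y_A = 0.227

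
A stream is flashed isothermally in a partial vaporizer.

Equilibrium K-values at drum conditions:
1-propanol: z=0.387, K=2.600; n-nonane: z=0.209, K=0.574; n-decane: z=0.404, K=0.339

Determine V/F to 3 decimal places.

Rachford–Rice: g(V/F) = Σ zᵢ(Kᵢ−1)/(1+V/F(Kᵢ−1)) = 0.
Feasibility: ΣzᵢKᵢ = 1.263, Σzᵢ/Kᵢ = 1.705 — both > 1, two phases present.
Newton–Raphson from V/F = 0.63:
  V/F = 0.630: g = -0.2709, g' = -0.835 → V/F = 0.305
  V/F = 0.305: g = -0.0211, g' = -0.774 → V/F = 0.278
  V/F = 0.278: g = 0.0002, g' = -0.788 → V/F = 0.279
Converged at V/F = 0.279.

V/F = 0.279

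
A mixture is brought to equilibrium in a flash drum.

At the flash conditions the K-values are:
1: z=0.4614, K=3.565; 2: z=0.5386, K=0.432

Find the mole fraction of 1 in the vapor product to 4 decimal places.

y_1 = 0.6463

Material balance + equilibrium reduce to Σ zᵢ(Kᵢ−1)/(1+V/F(Kᵢ−1)) = 0.
Check two-phase: ΣzᵢKᵢ = 1.8776 > 1 and Σzᵢ/Kᵢ = 1.3762 > 1, so g(0) = 0.8776 > 0 and g(1) = -0.3762 < 0.
Binary case is linear: z₁(K₁−1)(1+V/F(K₂−1)) + z₂(K₂−1)(1+V/F(K₁−1)) = 0
⇒ V/F = [z₁(K₁−1)+z₂(K₂−1)] / [−(K₁−1)(K₂−1)] = 0.87757/1.45692 = 0.6023
Compositions from xᵢ = zᵢ/(1+V/F(Kᵢ−1)), yᵢ = Kᵢxᵢ:
  1: x = 0.1813, y = 0.6463
  2: x = 0.8187, y = 0.3537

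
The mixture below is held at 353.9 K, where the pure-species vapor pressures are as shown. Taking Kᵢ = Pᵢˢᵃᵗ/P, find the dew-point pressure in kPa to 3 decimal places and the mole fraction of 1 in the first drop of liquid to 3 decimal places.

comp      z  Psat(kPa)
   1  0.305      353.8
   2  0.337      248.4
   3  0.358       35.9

Pdew = 82.028 kPa, x_1 = 0.071

At the dew point ψ → 1, so Σzᵢ/Kᵢ = 1 with Kᵢ = Pᵢˢᵃᵗ/P ⇒ 1/P = Σzᵢ/Pᵢˢᵃᵗ.
1/P = 0.305/353.8 + 0.337/248.4 + 0.358/35.9 = 0.012191 ⇒ P = 82.028 kPa
xᵢ = zᵢP/Pᵢˢᵃᵗ ⇒ x_1 = 0.305·82.028/353.8 = 0.071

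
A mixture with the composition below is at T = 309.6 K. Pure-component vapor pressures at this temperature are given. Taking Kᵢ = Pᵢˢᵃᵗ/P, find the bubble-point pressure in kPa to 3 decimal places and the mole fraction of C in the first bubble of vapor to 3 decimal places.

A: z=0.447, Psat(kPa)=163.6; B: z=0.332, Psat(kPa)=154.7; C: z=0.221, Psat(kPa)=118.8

At the bubble point ψ → 0, so ΣzᵢKᵢ = 1 with Kᵢ = Pᵢˢᵃᵗ/P ⇒ P = ΣzᵢPᵢˢᵃᵗ.
P = 0.447·163.6 + 0.332·154.7 + 0.221·118.8 = 150.744 kPa
yᵢ = zᵢPᵢˢᵃᵗ/P ⇒ y_C = 0.221·118.8/150.744 = 0.174

Pbub = 150.744 kPa, y_C = 0.174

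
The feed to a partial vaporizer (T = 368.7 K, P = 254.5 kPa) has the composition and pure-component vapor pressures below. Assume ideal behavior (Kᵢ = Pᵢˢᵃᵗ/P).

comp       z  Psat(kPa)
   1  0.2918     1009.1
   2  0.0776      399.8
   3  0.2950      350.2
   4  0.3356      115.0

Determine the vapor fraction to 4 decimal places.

Raoult's law: Kᵢ = Pᵢˢᵃᵗ/P = Pᵢˢᵃᵗ/254.5.
  K_1 = 1009.1/254.5 = 3.965029, K_2 = 399.8/254.5 = 1.570923, K_3 = 350.2/254.5 = 1.376031, K_4 = 115.0/254.5 = 0.451866
Let ψ = V/F and solve Σ zᵢ(Kᵢ−1)/(1+ψ(Kᵢ−1)) = 0.
Feasibility: ΣzᵢKᵢ = 1.8365, Σzᵢ/Kᵢ = 1.0801 — both > 1, two phases present.
Newton iteration, ψ⁰ = 0.5:
  ψ = 0.5000: g = 0.22295, g' = -0.6525 → ψ = 0.8417
  ψ = 0.8417: g = 0.02017, g' = -0.5931 → ψ = 0.8757
  ψ = 0.8757: g = -0.00021, g' = -0.6061 → ψ = 0.8754
Converged at ψ = 0.8754.

ψ = 0.8754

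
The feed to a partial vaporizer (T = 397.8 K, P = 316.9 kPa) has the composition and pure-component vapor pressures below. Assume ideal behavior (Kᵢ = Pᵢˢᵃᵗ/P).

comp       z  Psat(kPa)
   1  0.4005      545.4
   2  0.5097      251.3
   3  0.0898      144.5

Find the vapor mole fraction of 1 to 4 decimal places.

Raoult's law: Kᵢ = Pᵢˢᵃᵗ/P = Pᵢˢᵃᵗ/316.9.
  K_1 = 545.4/316.9 = 1.721048, K_2 = 251.3/316.9 = 0.792995, K_3 = 144.5/316.9 = 0.455980
Material balance + equilibrium reduce to Σ zᵢ(Kᵢ−1)/(1+ψ(Kᵢ−1)) = 0.
g(0) = ΣzᵢKᵢ − 1 = 0.1344 and g(1) = 1 − Σzᵢ/Kᵢ = -0.0724, so a root lies in (0, 1).
Newton iteration, ψ⁰ = 0.5:
  ψ = 0.5000: g = 0.02746, g' = -0.1898 → ψ = 0.6447
  ψ = 0.6447: g = 0.00014, g' = -0.1892 → ψ = 0.6454
Converged at ψ = 0.6454.
Compositions from xᵢ = zᵢ/(1+ψ(Kᵢ−1)), yᵢ = Kᵢxᵢ:
  1: x = 0.2733, y = 0.4704
  2: x = 0.5883, y = 0.4665
  3: x = 0.1384, y = 0.0631

y_1 = 0.4704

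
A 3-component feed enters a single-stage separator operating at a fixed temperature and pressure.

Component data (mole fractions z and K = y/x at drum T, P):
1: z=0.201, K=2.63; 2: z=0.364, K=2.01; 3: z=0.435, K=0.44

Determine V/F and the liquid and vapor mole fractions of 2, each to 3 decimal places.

V/F = 0.647, x_2 = 0.220, y_2 = 0.443

Newton–Raphson from V/F = 0.5:
  V/F = 0.500: g = 0.0865, g' = -0.589 → V/F = 0.647
Converged at V/F = 0.647.
Compositions from xᵢ = zᵢ/(1+V/F(Kᵢ−1)), yᵢ = Kᵢxᵢ:
  1: x = 0.098, y = 0.257
  2: x = 0.220, y = 0.443
  3: x = 0.682, y = 0.300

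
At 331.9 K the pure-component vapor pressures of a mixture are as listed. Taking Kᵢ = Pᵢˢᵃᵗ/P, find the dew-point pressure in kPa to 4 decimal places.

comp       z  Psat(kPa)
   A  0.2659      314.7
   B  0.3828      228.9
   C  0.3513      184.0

Pdew = 225.9113 kPa

At the dew point ψ → 1, so Σzᵢ/Kᵢ = 1 with Kᵢ = Pᵢˢᵃᵗ/P ⇒ 1/P = Σzᵢ/Pᵢˢᵃᵗ.
1/P = 0.2659/314.7 + 0.3828/228.9 + 0.3513/184.0 = 0.0044265 ⇒ P = 225.9113 kPa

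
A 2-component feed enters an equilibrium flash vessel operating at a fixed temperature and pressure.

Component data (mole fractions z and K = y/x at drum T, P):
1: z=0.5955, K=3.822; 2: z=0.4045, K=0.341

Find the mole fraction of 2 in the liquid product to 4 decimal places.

Let ψ = V/F and solve Σ zᵢ(Kᵢ−1)/(1+ψ(Kᵢ−1)) = 0.
g(0) = ΣzᵢKᵢ − 1 = 1.4139 and g(1) = 1 − Σzᵢ/Kᵢ = -0.3420, so a root lies in (0, 1).
Binary case is linear: z₁(K₁−1)(1+ψ(K₂−1)) + z₂(K₂−1)(1+ψ(K₁−1)) = 0
⇒ ψ = [z₁(K₁−1)+z₂(K₂−1)] / [−(K₁−1)(K₂−1)] = 1.41394/1.85970 = 0.7603
Compositions from xᵢ = zᵢ/(1+ψ(Kᵢ−1)), yᵢ = Kᵢxᵢ:
  1: x = 0.1893, y = 0.7236
  2: x = 0.8107, y = 0.2764

x_2 = 0.8107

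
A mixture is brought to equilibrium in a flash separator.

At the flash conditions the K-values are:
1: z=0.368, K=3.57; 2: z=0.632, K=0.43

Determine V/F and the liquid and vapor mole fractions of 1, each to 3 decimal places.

Binary case is linear: z₁(K₁−1)(1+V/F(K₂−1)) + z₂(K₂−1)(1+V/F(K₁−1)) = 0
⇒ V/F = [z₁(K₁−1)+z₂(K₂−1)] / [−(K₁−1)(K₂−1)] = 0.5855/1.4649 = 0.400
Compositions from xᵢ = zᵢ/(1+V/F(Kᵢ−1)), yᵢ = Kᵢxᵢ:
  1: x = 0.182, y = 0.648
  2: x = 0.818, y = 0.352

V/F = 0.400, x_1 = 0.182, y_1 = 0.648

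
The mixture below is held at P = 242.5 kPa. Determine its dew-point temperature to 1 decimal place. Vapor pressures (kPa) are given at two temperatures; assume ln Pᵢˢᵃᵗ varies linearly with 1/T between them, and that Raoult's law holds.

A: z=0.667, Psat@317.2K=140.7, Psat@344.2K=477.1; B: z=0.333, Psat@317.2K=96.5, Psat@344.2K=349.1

Dew-point temperature: Σzᵢ·P/Pᵢˢᵃᵗ(T) = 1. Interpolate ln Pᵢˢᵃᵗ = aᵢ + bᵢ/T.
  T = 317.2 K: ΣzᵢP/Pᵢˢᵃᵗ = 1.9864
  T = 344.2 K: ΣzᵢP/Pᵢˢᵃᵗ = 0.5703
  T = 330.7 K: ΣzᵢP/Pᵢˢᵃᵗ = 1.0375
  T = 337.4 K: ΣzᵢP/Pᵢˢᵃᵗ = 0.7663
  T = 334.0 K: ΣzᵢP/Pᵢˢᵃᵗ = 0.8923
  T = 332.4 K: ΣzᵢP/Pᵢˢᵃᵗ = 0.9596
Interpolating between 330.7 K and 332.4 K gives T ≈ 331.5 K.

T = 331.5 K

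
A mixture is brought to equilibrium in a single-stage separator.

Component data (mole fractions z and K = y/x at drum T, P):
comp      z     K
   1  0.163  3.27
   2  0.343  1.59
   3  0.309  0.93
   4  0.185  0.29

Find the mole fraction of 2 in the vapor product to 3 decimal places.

y_2 = 0.385

Material balance + equilibrium reduce to Σ zᵢ(Kᵢ−1)/(1+β(Kᵢ−1)) = 0.
Feasibility: ΣzᵢKᵢ = 1.419, Σzᵢ/Kᵢ = 1.236 — both > 1, two phases present.
Newton iteration, β⁰ = 0.52:
  β = 0.520: g = 0.0939, g' = -0.483 → β = 0.715
  β = 0.715: g = -0.0059, g' = -0.567 → β = 0.704
Converged at β = 0.704.
Compositions from xᵢ = zᵢ/(1+β(Kᵢ−1)), yᵢ = Kᵢxᵢ:
  1: x = 0.063, y = 0.205
  2: x = 0.242, y = 0.385
  3: x = 0.325, y = 0.302
  4: x = 0.370, y = 0.107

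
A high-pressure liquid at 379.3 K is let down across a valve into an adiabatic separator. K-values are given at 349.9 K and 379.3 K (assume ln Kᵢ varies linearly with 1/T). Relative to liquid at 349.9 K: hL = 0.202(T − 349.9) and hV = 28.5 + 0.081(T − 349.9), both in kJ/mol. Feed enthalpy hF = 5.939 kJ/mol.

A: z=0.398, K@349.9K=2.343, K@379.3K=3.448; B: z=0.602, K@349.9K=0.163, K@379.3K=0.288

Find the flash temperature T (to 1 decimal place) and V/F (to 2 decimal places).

Adiabatic flash: solve Rachford–Rice at each trial T, then check hF = ψ·hV(T) + (1−ψ)·hL(T).
  T = 349.9 K: K = (2.343, 0.163), RR gives ψ = 0.027, H_out = 0.777 kJ/mol
  T = 379.3 K: K = (3.448, 0.288), RR gives ψ = 0.313, H_out = 13.748 kJ/mol
  T = 364.6 K: K = (2.865, 0.219), RR gives ψ = 0.187, H_out = 7.962 kJ/mol
  T = 357.2 K: K = (2.594, 0.189), RR gives ψ = 0.113, H_out = 4.606 kJ/mol
  T = 360.9 K: K = (2.727, 0.204), RR gives ψ = 0.151, H_out = 6.336 kJ/mol
  T = 359.0 K: K = (2.659, 0.196), RR gives ψ = 0.132, H_out = 5.462 kJ/mol
Linear interpolation between T = 359.0 (H_out = 5.462) and T = 360.9 (H_out = 6.336) on hF = 5.939 gives T ≈ 360.0 K, at which ψ = 0.14.

T = 360.0 K, V/F = 0.14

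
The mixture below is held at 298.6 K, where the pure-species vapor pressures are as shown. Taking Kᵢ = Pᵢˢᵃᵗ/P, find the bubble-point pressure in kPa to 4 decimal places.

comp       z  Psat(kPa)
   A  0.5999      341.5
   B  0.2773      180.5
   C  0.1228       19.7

Pbub = 257.3377 kPa

At the bubble point ψ → 0, so ΣzᵢKᵢ = 1 with Kᵢ = Pᵢˢᵃᵗ/P ⇒ P = ΣzᵢPᵢˢᵃᵗ.
P = 0.5999·341.5 + 0.2773·180.5 + 0.1228·19.7 = 257.3377 kPa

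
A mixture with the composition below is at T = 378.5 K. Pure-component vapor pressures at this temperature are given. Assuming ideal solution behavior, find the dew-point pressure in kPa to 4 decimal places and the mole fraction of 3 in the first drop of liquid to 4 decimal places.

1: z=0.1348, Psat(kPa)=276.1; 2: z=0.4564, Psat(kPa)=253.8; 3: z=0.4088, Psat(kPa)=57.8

At the dew point ψ → 1, so Σzᵢ/Kᵢ = 1 with Kᵢ = Pᵢˢᵃᵗ/P ⇒ 1/P = Σzᵢ/Pᵢˢᵃᵗ.
1/P = 0.1348/276.1 + 0.4564/253.8 + 0.4088/57.8 = 0.0093592 ⇒ P = 106.8472 kPa
xᵢ = zᵢP/Pᵢˢᵃᵗ ⇒ x_3 = 0.4088·106.8472/57.8 = 0.7557

Pdew = 106.8472 kPa, x_3 = 0.7557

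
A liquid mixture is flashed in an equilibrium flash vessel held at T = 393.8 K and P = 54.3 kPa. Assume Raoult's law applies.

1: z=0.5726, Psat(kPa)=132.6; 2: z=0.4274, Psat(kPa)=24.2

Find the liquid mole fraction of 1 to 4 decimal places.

x_1 = 0.2777

Raoult's law: Kᵢ = Pᵢˢᵃᵗ/P = Pᵢˢᵃᵗ/54.3.
  K_1 = 132.6/54.3 = 2.441989, K_2 = 24.2/54.3 = 0.445672
Rachford–Rice: g(ψ) = Σ zᵢ(Kᵢ−1)/(1+ψ(Kᵢ−1)) = 0.
Feasibility: ΣzᵢKᵢ = 1.5888, Σzᵢ/Kᵢ = 1.1935 — both > 1, two phases present.
Binary case is linear: z₁(K₁−1)(1+ψ(K₂−1)) + z₂(K₂−1)(1+ψ(K₁−1)) = 0
⇒ ψ = [z₁(K₁−1)+z₂(K₂−1)] / [−(K₁−1)(K₂−1)] = 0.58876/0.79933 = 0.7366
Compositions from xᵢ = zᵢ/(1+ψ(Kᵢ−1)), yᵢ = Kᵢxᵢ:
  1: x = 0.2777, y = 0.6781
  2: x = 0.7223, y = 0.3219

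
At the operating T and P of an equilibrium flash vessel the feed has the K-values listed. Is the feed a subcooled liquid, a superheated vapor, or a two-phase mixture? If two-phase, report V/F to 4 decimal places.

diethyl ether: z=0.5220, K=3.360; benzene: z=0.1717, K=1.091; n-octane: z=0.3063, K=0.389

ΣzᵢKᵢ = 2.0604; Σzᵢ/Kᵢ = 1.1001.
Both exceed 1, so a two-phase solution exists.
Material balance + equilibrium reduce to Σ zᵢ(Kᵢ−1)/(1+ψ(Kᵢ−1)) = 0.
Iterate (Newton) starting at ψ = 0.38:
  ψ = 0.3800: g = 0.42083, g' = -1.0034 → ψ = 0.7994
  ψ = 0.7994: g = 0.07548, g' = -0.7871 → ψ = 0.8953
  ψ = 0.8953: g = -0.00299, g' = -0.8586 → ψ = 0.8918
Converged at ψ = 0.8918.

two-phase, V/F = 0.8918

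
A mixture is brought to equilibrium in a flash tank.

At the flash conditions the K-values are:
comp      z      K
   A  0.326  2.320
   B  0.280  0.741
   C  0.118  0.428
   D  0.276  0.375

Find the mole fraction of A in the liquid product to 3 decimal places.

x_A = 0.262

Let ψ = V/F and solve Σ zᵢ(Kᵢ−1)/(1+ψ(Kᵢ−1)) = 0.
Check two-phase: ΣzᵢKᵢ = 1.118 > 1 and Σzᵢ/Kᵢ = 1.530 > 1, so g(0) = 0.118 > 0 and g(1) = -0.530 < 0.
Newton iteration, ψ⁰ = 0.5:
  ψ = 0.500: g = -0.1695, g' = -0.535 → ψ = 0.183
  ψ = 0.183: g = 0.0003, g' = -0.575 → ψ = 0.184
Converged at ψ = 0.184.
Compositions from xᵢ = zᵢ/(1+ψ(Kᵢ−1)), yᵢ = Kᵢxᵢ:
  A: x = 0.262, y = 0.609
  B: x = 0.294, y = 0.218
  C: x = 0.132, y = 0.056
  D: x = 0.312, y = 0.117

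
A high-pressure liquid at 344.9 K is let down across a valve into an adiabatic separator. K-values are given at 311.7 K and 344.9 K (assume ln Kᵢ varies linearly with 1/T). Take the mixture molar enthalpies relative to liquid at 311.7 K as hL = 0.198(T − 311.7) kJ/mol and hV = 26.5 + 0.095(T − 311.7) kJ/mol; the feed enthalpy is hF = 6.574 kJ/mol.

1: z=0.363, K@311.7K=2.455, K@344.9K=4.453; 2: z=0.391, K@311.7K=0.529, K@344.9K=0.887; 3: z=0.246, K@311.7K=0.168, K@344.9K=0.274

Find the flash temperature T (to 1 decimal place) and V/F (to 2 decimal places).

Adiabatic flash: solve Rachford–Rice at each trial T, then check hF = ψ·hV(T) + (1−ψ)·hL(T).
  T = 311.7 K: K = (2.455, 0.529, 0.168), RR gives ψ = 0.152, H_out = 4.023 kJ/mol
  T = 344.9 K: K = (4.453, 0.887, 0.274), RR gives ψ = 0.651, H_out = 21.588 kJ/mol
  T = 328.3 K: K = (3.357, 0.694, 0.217), RR gives ψ = 0.426, H_out = 13.859 kJ/mol
  T = 320.0 K: K = (2.882, 0.608, 0.192), RR gives ψ = 0.301, H_out = 9.351 kJ/mol
  T = 315.9 K: K = (2.665, 0.568, 0.180), RR gives ψ = 0.231, H_out = 6.855 kJ/mol
  T = 313.8 K: K = (2.559, 0.548, 0.174), RR gives ψ = 0.193, H_out = 5.480 kJ/mol
Linear interpolation between T = 313.8 (H_out = 5.480) and T = 315.9 (H_out = 6.855) on hF = 6.574 gives T ≈ 315.5 K, at which ψ = 0.22.

T = 315.5 K, V/F = 0.22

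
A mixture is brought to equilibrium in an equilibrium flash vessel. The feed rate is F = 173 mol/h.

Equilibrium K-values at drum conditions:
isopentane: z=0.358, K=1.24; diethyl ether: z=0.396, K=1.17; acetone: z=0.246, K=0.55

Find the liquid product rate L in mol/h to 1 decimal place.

Material balance + equilibrium reduce to Σ zᵢ(Kᵢ−1)/(1+β(Kᵢ−1)) = 0.
Feasibility: ΣzᵢKᵢ = 1.043, Σzᵢ/Kᵢ = 1.074 — both > 1, two phases present.
Newton–Raphson from β = 0.36:
  β = 0.360: g = 0.0104, g' = -0.099 → β = 0.466
  β = 0.466: g = -0.0004, g' = -0.106 → β = 0.462
Converged at β = 0.462.
Then V = β·F = 0.4621·173 = 79.9 mol/h and L = F − V = 93.1 mol/h.

L = 93.1 mol/h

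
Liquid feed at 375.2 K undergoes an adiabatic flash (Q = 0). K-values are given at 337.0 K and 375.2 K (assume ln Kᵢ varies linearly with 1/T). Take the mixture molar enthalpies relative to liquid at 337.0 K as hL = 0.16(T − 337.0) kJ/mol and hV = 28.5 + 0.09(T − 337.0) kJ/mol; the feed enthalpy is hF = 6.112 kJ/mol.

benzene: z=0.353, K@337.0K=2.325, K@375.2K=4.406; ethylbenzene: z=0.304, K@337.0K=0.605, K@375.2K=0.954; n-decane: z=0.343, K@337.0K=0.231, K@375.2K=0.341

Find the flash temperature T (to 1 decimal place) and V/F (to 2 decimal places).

T = 341.7 K, V/F = 0.19

Adiabatic flash: solve Rachford–Rice at each trial T, then check hF = ψ·hV(T) + (1−ψ)·hL(T).
  T = 337.0 K: K = (2.325, 0.605, 0.231), RR gives ψ = 0.103, H_out = 2.933 kJ/mol
  T = 375.2 K: K = (4.406, 0.954, 0.341), RR gives ψ = 0.608, H_out = 21.814 kJ/mol
  T = 356.1 K: K = (3.256, 0.769, 0.284), RR gives ψ = 0.396, H_out = 13.822 kJ/mol
  T = 346.6 K: K = (2.767, 0.685, 0.257), RR gives ψ = 0.268, H_out = 9.003 kJ/mol
  T = 341.8 K: K = (2.539, 0.644, 0.244), RR gives ψ = 0.192, H_out = 6.171 kJ/mol
  T = 339.4 K: K = (2.431, 0.624, 0.237), RR gives ψ = 0.149, H_out = 4.612 kJ/mol
Linear interpolation between T = 339.4 (H_out = 4.612) and T = 341.8 (H_out = 6.171) on hF = 6.112 gives T ≈ 341.7 K, at which ψ = 0.19.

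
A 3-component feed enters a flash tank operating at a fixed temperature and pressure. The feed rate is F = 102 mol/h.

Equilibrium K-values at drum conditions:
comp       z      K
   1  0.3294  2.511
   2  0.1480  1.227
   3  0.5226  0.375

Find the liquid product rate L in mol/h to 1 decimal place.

Rachford–Rice: g(ψ) = Σ zᵢ(Kᵢ−1)/(1+ψ(Kᵢ−1)) = 0.
g(0) = ΣzᵢKᵢ − 1 = 0.2047 and g(1) = 1 − Σzᵢ/Kᵢ = -0.6454, so a root lies in (0, 1).
Newton iteration, ψ⁰ = 0.52:
  ψ = 0.5200: g = -0.17512, g' = -0.6900 → ψ = 0.2662
  ψ = 0.2662: g = -0.00518, g' = -0.6830 → ψ = 0.2586
Converged at ψ = 0.2586.
Then V = ψ·F = 0.2586·102 = 26.4 mol/h and L = F − V = 75.6 mol/h.

L = 75.6 mol/h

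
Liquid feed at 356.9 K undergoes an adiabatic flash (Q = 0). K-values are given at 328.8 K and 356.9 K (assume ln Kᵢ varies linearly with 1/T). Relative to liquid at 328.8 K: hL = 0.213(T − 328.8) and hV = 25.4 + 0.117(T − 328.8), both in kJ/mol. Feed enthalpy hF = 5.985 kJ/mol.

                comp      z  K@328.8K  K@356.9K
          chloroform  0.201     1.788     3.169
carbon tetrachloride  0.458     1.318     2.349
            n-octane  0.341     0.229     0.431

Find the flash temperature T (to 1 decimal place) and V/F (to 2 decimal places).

Adiabatic flash: solve Rachford–Rice at each trial T, then check hF = ψ·hV(T) + (1−ψ)·hL(T).
  T = 328.8 K: K = (1.788, 1.318, 0.229), RR gives ψ = 0.108, H_out = 2.742 kJ/mol
  T = 356.9 K: K = (3.169, 2.349, 0.431), RR gives ψ = 0.938, H_out = 27.288 kJ/mol
  T = 342.9 K: K = (2.411, 1.782, 0.319), RR gives ψ = 0.606, H_out = 17.581 kJ/mol
  T = 335.9 K: K = (2.085, 1.539, 0.271), RR gives ψ = 0.408, H_out = 11.598 kJ/mol
  T = 332.4 K: K = (1.934, 1.427, 0.250), RR gives ψ = 0.279, H_out = 7.768 kJ/mol
  T = 330.6 K: K = (1.860, 1.372, 0.239), RR gives ψ = 0.200, H_out = 5.430 kJ/mol
Linear interpolation between T = 330.6 (H_out = 5.430) and T = 332.4 (H_out = 7.768) on hF = 5.985 gives T ≈ 331.0 K, at which ψ = 0.22.

T = 331.0 K, V/F = 0.22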